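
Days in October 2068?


Month: October (month 10)
October has 31 days

31 days


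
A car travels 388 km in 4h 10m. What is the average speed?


Distance: 388 km
Time: 4h 10m = 250 min = 250/60 = 25/6 hours
Speed = 388 ÷ (25/6) = 388 × 6 / 25 = 2328/25 ≈ 93.1 km/h

93.1 km/h


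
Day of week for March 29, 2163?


Zeller's congruence:
q=29, m=3, k=63, j=21
h = (29 + ⌊13×4/5⌋ + 63 + ⌊63/4⌋ + ⌊21/4⌋ - 2×21) mod 7
= (29 + 10 + 63 + 15 + 5 - 42) mod 7
= 80 mod 7 = 3
h=3 → Tuesday

Tuesday


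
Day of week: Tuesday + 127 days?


Wednesday

Start: Tuesday (index 1)
(1 + 127) mod 7
= 128 mod 7
= 2
Index 2 → Wednesday


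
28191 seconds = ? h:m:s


7h 49m 51s

Hours: 28191 ÷ 3600 = 7 remainder 2991
Minutes: 2991 ÷ 60 = 49 remainder 51
Seconds: 51


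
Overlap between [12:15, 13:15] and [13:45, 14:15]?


Meeting A: 735-795 (in minutes from midnight)
Meeting B: 825-855
Overlap start = max(735, 825) = 825
Overlap end = min(795, 855) = 795
Overlap = max(0, 795 - 825) = 0 min

0 minutes


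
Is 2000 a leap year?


Rules: divisible by 4 AND (not by 100 OR by 400)
2000 ÷ 4 = 500 exactly → divisible by 4
2000 ÷ 100 = 20 exactly → divisible by 100
2000 ÷ 400 = 5 exactly → divisible by 400
Divisible by 400 → leap year

Yes


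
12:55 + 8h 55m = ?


Start: 775 minutes from midnight
Add: 535 minutes
Total: 1310 minutes
Hours: 1310 ÷ 60 = 21 remainder 50

21:50


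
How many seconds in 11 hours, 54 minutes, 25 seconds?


Hours: 11 × 3600 = 39600
Minutes: 54 × 60 = 3240
Seconds: 25
Total = 39600 + 3240 + 25 = 42865

42865 seconds


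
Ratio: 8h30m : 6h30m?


Duration 1: 510 minutes
Duration 2: 390 minutes
Ratio = 510:390
GCD = 30
Simplified = 17:13
As a decimal: 17/13 ≈ 1.31

17:13 (1.31)


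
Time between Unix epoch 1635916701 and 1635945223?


Difference = 1635945223 - 1635916701 = 28522 seconds
In hours: 28522 / 3600 ≈ 7.9
In days: 28522 / 86400 ≈ 0.33

28522 seconds (7.9 hours / 0.33 days)


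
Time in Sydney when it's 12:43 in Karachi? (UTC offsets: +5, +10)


Time difference = UTC+10 - UTC+5 = +5 hours
New hour = (12 + 5) mod 24
= 17 mod 24 = 17
Minutes unchanged → 17:43

17:43


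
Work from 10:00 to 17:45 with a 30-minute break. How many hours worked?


7h 15m (435 minutes)

Total time = (17×60+45) - (10×60+0)
= 1065 - 600 = 465 min
Minus break: 465 - 30 = 435 min
= 7h 15m


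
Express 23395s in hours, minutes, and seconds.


Hours: 23395 ÷ 3600 = 6 remainder 1795
Minutes: 1795 ÷ 60 = 29 remainder 55
Seconds: 55

6h 29m 55s


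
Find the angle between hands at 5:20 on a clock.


Hour hand = 5×30 + 20×0.5 = 160.0°
Minute hand = 20×6 = 120°
Difference = |160.0 - 120| = 40.0°

40.0°


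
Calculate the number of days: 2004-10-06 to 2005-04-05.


From October 6, 2004 to April 5, 2005
Rest of October 2004: 31 - 6 = 25
Full months: November 30, December 31, January 31, February 2005 28, March 31
Days into April 2005: 5
Total = 25 + 30 + 31 + 31 + 28 + 31 + 5 = 181 days

181 days


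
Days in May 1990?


Month: May (month 5)
May has 31 days

31 days


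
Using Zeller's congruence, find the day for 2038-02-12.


Friday

Zeller's congruence:
q=12, m=14, k=37, j=20
h = (12 + ⌊13×15/5⌋ + 37 + ⌊37/4⌋ + ⌊20/4⌋ - 2×20) mod 7
= (12 + 39 + 37 + 9 + 5 - 40) mod 7
= 62 mod 7 = 6
h=6 → Friday


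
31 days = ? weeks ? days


Weeks: 31 ÷ 7 = 4 remainder 3

4 weeks 3 days


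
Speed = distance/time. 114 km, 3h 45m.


Distance: 114 km
Time: 3h 45m = 225 min = 225/60 = 15/4 hours
Speed = 114 ÷ (15/4) = 114 × 4 / 15 = 456/15 = 30.4 km/h

30.4 km/h


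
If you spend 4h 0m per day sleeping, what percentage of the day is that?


Time: 240 minutes
Day: 1440 minutes
Percentage = (240/1440) × 100 ≈ 16.7%

16.7%


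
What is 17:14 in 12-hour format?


5:14 PM

Hour: 17
17 - 12 = 5 → PM


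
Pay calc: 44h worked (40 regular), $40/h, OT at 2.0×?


$1920.00

Regular: 40h × $40 = $1600.00
Overtime: 44 - 40 = 4h
OT pay: 4h × $40 × 2.0 = $320.00
Total = $1600.00 + $320.00 = $1920.00


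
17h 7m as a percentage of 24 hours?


Total minutes: 17×60 + 7 = 1027
Day = 24×60 = 1440 minutes
Fraction = 1027/1440 ≈ 0.7132
As a percentage: 1027/1440 × 100 ≈ 71.32%

0.7132 (71.32%)


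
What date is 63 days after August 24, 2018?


Start: August 24, 2018
Add 63 days
August 24 → September 1: 31 - 24 + 1 = 8 days (63 - 8 = 55 left)
September 1 → October 1: 30 - 1 + 1 = 30 days (55 - 30 = 25 left)
October 1 + 25 = October 26, 2018

October 26, 2018


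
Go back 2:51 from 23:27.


Start: 1407 minutes from midnight
Subtract: 171 minutes
Remaining: 1407 - 171 = 1236
Hours: 20, Minutes: 36

20:36


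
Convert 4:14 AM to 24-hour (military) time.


04:14

Input: 4:14 AM
AM hour stays: 4


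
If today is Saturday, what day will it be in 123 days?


Start: Saturday (index 5)
(5 + 123) mod 7
= 128 mod 7
= 2
Index 2 → Wednesday

Wednesday


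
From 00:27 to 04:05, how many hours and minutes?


End time in minutes: 4×60 + 5 = 245
Start time in minutes: 0×60 + 27 = 27
Difference = 245 - 27 = 218 minutes
= 3 hours 38 minutes

3h 38m


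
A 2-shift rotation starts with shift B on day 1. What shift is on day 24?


Shifts: A, B
Start: B (index 1)
Day 24: (1 + 24 - 1) mod 2
= 24 mod 2
= 0
Index 0 → shift A

Shift A


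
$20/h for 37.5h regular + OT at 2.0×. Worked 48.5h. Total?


$1190.00

Regular: 37.5h × $20 = $750.00
Overtime: 48.5 - 37.5 = 11.0h
OT pay: 11.0h × $20 × 2.0 = $440.00
Total = $750.00 + $440.00 = $1190.00


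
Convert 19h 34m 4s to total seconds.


70444 seconds

Hours: 19 × 3600 = 68400
Minutes: 34 × 60 = 2040
Seconds: 4
Total = 68400 + 2040 + 4 = 70444


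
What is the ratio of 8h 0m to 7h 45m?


Duration 1: 480 minutes
Duration 2: 465 minutes
Ratio = 480:465
GCD = 15
Simplified = 32:31
As a decimal: 32/31 ≈ 1.03

32:31 (1.03)


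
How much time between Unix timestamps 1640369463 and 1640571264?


201801 seconds (56.1 hours / 2.34 days)

Difference = 1640571264 - 1640369463 = 201801 seconds
In hours: 201801 / 3600 ≈ 56.1
In days: 201801 / 86400 ≈ 2.34


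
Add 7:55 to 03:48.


Start: 228 minutes from midnight
Add: 475 minutes
Total: 703 minutes
Hours: 703 ÷ 60 = 11 remainder 43

11:43


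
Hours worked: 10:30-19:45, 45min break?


8h 30m (510 minutes)

Total time = (19×60+45) - (10×60+30)
= 1185 - 630 = 555 min
Minus break: 555 - 45 = 510 min
= 8h 30m


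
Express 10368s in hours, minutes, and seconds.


2h 52m 48s

Hours: 10368 ÷ 3600 = 2 remainder 3168
Minutes: 3168 ÷ 60 = 52 remainder 48
Seconds: 48


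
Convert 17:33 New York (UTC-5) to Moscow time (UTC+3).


01:33 (next day)

Time difference = UTC+3 - UTC-5 = +8 hours
New hour = (17 + 8) mod 24
= 25 mod 24 = 1
Minutes unchanged → 01:33; 25 ≥ 24 → next day


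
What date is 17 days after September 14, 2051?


October 1, 2051

Start: September 14, 2051
Add 17 days
September 14 → October 1: 30 - 14 + 1 = 17 days (17 - 17 = 0 left)
Land exactly on October 1, 2051


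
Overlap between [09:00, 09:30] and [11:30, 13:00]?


Meeting A: 540-570 (in minutes from midnight)
Meeting B: 690-780
Overlap start = max(540, 690) = 690
Overlap end = min(570, 780) = 570
Overlap = max(0, 570 - 690) = 0 min

0 minutes


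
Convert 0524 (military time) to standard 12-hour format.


Hour: 5
5 < 12 → AM

5:24 AM


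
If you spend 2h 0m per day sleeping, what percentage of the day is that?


Time: 120 minutes
Day: 1440 minutes
Percentage = (120/1440) × 100 ≈ 8.3%

8.3%


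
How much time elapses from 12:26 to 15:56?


3h 30m

End time in minutes: 15×60 + 56 = 956
Start time in minutes: 12×60 + 26 = 746
Difference = 956 - 746 = 210 minutes
= 3 hours 30 minutes


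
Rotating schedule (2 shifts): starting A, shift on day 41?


Shift A

Shifts: A, B
Start: A (index 0)
Day 41: (0 + 41 - 1) mod 2
= 40 mod 2
= 0
Index 0 → shift A


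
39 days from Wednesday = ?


Sunday

Start: Wednesday (index 2)
(2 + 39) mod 7
= 41 mod 7
= 6
Index 6 → Sunday


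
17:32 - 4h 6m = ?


Start: 1052 minutes from midnight
Subtract: 246 minutes
Remaining: 1052 - 246 = 806
Hours: 13, Minutes: 26

13:26


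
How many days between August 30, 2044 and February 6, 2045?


160 days

From August 30, 2044 to February 6, 2045
Rest of August 2044: 31 - 30 = 1
Full months: September 30, October 31, November 30, December 31, January 31
Days into February 2045: 6
Total = 1 + 30 + 31 + 30 + 31 + 31 + 6 = 160 days


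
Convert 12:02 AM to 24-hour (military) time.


00:02

Input: 12:02 AM
12 AM → 00 (midnight)


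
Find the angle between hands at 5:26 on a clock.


Hour hand = 5×30 + 26×0.5 = 163.0°
Minute hand = 26×6 = 156°
Difference = |163.0 - 156| = 7.0°

7.0°


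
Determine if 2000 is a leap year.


Rules: divisible by 4 AND (not by 100 OR by 400)
2000 ÷ 4 = 500 exactly → divisible by 4
2000 ÷ 100 = 20 exactly → divisible by 100
2000 ÷ 400 = 5 exactly → divisible by 400
Divisible by 400 → leap year

Yes


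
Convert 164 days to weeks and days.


23 weeks 3 days

Weeks: 164 ÷ 7 = 23 remainder 3


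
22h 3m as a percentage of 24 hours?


0.9188 (91.88%)

Total minutes: 22×60 + 3 = 1323
Day = 24×60 = 1440 minutes
Fraction = 1323/1440 ≈ 0.9188
As a percentage: 1323/1440 × 100 ≈ 91.88%


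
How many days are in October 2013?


31 days

Month: October (month 10)
October has 31 days


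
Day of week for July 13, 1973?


Friday

Zeller's congruence:
q=13, m=7, k=73, j=19
h = (13 + ⌊13×8/5⌋ + 73 + ⌊73/4⌋ + ⌊19/4⌋ - 2×19) mod 7
= (13 + 20 + 73 + 18 + 4 - 38) mod 7
= 90 mod 7 = 6
h=6 → Friday


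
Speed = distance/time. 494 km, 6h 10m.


Distance: 494 km
Time: 6h 10m = 370 min = 370/60 = 37/6 hours
Speed = 494 ÷ (37/6) = 494 × 6 / 37 = 2964/37 ≈ 80.1 km/h

80.1 km/h


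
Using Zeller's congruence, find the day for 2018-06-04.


Zeller's congruence:
q=4, m=6, k=18, j=20
h = (4 + ⌊13×7/5⌋ + 18 + ⌊18/4⌋ + ⌊20/4⌋ - 2×20) mod 7
= (4 + 18 + 18 + 4 + 5 - 40) mod 7
= 9 mod 7 = 2
h=2 → Monday

Monday


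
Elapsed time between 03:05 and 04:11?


End time in minutes: 4×60 + 11 = 251
Start time in minutes: 3×60 + 5 = 185
Difference = 251 - 185 = 66 minutes
= 1 hours 6 minutes

1h 6m


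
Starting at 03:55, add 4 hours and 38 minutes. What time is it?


Start: 235 minutes from midnight
Add: 278 minutes
Total: 513 minutes
Hours: 513 ÷ 60 = 8 remainder 33

08:33


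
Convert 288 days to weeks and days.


41 weeks 1 days

Weeks: 288 ÷ 7 = 41 remainder 1


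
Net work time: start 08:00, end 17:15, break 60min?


8h 15m (495 minutes)

Total time = (17×60+15) - (8×60+0)
= 1035 - 480 = 555 min
Minus break: 555 - 60 = 495 min
= 8h 15m


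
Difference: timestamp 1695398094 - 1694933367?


Difference = 1695398094 - 1694933367 = 464727 seconds
In hours: 464727 / 3600 ≈ 129.1
In days: 464727 / 86400 ≈ 5.38

464727 seconds (129.1 hours / 5.38 days)


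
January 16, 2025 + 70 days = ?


Start: January 16, 2025
Add 70 days
January 16 → February 1: 31 - 16 + 1 = 16 days (70 - 16 = 54 left)
February 1 → March 1: 28 - 1 + 1 = 28 days (54 - 28 = 26 left)
March 1 + 26 = March 27, 2025

March 27, 2025


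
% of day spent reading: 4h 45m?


19.8%

Time: 285 minutes
Day: 1440 minutes
Percentage = (285/1440) × 100 ≈ 19.8%


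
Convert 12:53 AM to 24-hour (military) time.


Input: 12:53 AM
12 AM → 00 (midnight)

00:53


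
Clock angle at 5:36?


Hour hand = 5×30 + 36×0.5 = 168.0°
Minute hand = 36×6 = 216°
Difference = |168.0 - 216| = 48.0°

48.0°


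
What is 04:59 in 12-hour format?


4:59 AM

Hour: 4
4 < 12 → AM


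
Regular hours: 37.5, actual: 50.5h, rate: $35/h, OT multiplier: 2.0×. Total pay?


Regular: 37.5h × $35 = $1312.50
Overtime: 50.5 - 37.5 = 13.0h
OT pay: 13.0h × $35 × 2.0 = $910.00
Total = $1312.50 + $910.00 = $2222.50

$2222.50


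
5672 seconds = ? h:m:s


1h 34m 32s

Hours: 5672 ÷ 3600 = 1 remainder 2072
Minutes: 2072 ÷ 60 = 34 remainder 32
Seconds: 32


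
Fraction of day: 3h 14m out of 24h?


0.1347 (13.47%)

Total minutes: 3×60 + 14 = 194
Day = 24×60 = 1440 minutes
Fraction = 194/1440 ≈ 0.1347
As a percentage: 194/1440 × 100 ≈ 13.47%


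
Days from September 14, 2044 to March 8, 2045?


From September 14, 2044 to March 8, 2045
Rest of September 2044: 30 - 14 = 16
Full months: October 31, November 30, December 31, January 31, February 2045 28
Days into March 2045: 8
Total = 16 + 31 + 30 + 31 + 31 + 28 + 8 = 175 days

175 days


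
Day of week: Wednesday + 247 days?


Start: Wednesday (index 2)
(2 + 247) mod 7
= 249 mod 7
= 4
Index 4 → Friday

Friday


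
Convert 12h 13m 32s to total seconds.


Hours: 12 × 3600 = 43200
Minutes: 13 × 60 = 780
Seconds: 32
Total = 43200 + 780 + 32 = 44012

44012 seconds


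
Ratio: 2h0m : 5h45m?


Duration 1: 120 minutes
Duration 2: 345 minutes
Ratio = 120:345
GCD = 15
Simplified = 8:23
As a decimal: 8/23 ≈ 0.35

8:23 (0.35)


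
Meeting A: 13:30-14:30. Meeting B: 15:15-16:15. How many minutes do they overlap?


0 minutes

Meeting A: 810-870 (in minutes from midnight)
Meeting B: 915-975
Overlap start = max(810, 915) = 915
Overlap end = min(870, 975) = 870
Overlap = max(0, 870 - 915) = 0 min


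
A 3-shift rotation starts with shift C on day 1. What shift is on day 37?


Shifts: A, B, C
Start: C (index 2)
Day 37: (2 + 37 - 1) mod 3
= 38 mod 3
= 2
Index 2 → shift C

Shift C


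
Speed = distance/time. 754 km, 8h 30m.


Distance: 754 km
Time: 8h 30m = 510 min = 510/60 = 17/2 hours
Speed = 754 ÷ (17/2) = 754 × 2 / 17 = 1508/17 ≈ 88.7 km/h

88.7 km/h


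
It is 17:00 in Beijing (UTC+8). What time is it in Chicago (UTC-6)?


Time difference = UTC-6 - UTC+8 = -14 hours
New hour = (17 -14) mod 24
= 3 mod 24 = 3
Minutes unchanged → 03:00

03:00


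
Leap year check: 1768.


Yes

Rules: divisible by 4 AND (not by 100 OR by 400)
1768 ÷ 4 = 442 exactly → divisible by 4
1768 ÷ 100 = 17 remainder 68 → not divisible by 100
Divisible by 4 but not by 100 → leap year


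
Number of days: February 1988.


29 days

Month: February (month 2)
February: 28 or 29 (leap year)
1988 leap year? Yes


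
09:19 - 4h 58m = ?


Start: 559 minutes from midnight
Subtract: 298 minutes
Remaining: 559 - 298 = 261
Hours: 4, Minutes: 21

04:21


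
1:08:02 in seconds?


Hours: 1 × 3600 = 3600
Minutes: 8 × 60 = 480
Seconds: 2
Total = 3600 + 480 + 2 = 4082

4082 seconds


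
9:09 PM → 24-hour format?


21:09

Input: 9:09 PM
PM: 9 + 12 = 21


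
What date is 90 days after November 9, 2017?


Start: November 9, 2017
Add 90 days
November 9 → December 1: 30 - 9 + 1 = 22 days (90 - 22 = 68 left)
December 1 → January 1: 31 - 1 + 1 = 31 days (68 - 31 = 37 left)
January 1 → February 1: 31 - 1 + 1 = 31 days (37 - 31 = 6 left)
February 1 + 6 = February 7, 2018

February 7, 2018


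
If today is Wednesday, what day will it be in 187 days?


Monday

Start: Wednesday (index 2)
(2 + 187) mod 7
= 189 mod 7
= 0
Index 0 → Monday


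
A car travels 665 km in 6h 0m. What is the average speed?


Distance: 665 km
Time: 6 hours
Speed = 665 / 6 ≈ 110.8 km/h

110.8 km/h


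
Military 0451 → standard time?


Hour: 4
4 < 12 → AM

4:51 AM


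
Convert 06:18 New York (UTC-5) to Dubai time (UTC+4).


Time difference = UTC+4 - UTC-5 = +9 hours
New hour = (6 + 9) mod 24
= 15 mod 24 = 15
Minutes unchanged → 15:18

15:18


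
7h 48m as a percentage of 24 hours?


0.3250 (32.50%)

Total minutes: 7×60 + 48 = 468
Day = 24×60 = 1440 minutes
Fraction = 468/1440 = 0.3250
As a percentage: 468/1440 × 100 = 32.50%


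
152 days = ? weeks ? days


Weeks: 152 ÷ 7 = 21 remainder 5

21 weeks 5 days


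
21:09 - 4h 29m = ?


Start: 1269 minutes from midnight
Subtract: 269 minutes
Remaining: 1269 - 269 = 1000
Hours: 16, Minutes: 40

16:40


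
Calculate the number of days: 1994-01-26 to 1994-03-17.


50 days

From January 26, 1994 to March 17, 1994
Rest of January 1994: 31 - 26 = 5
Full months: February 1994 28
Days into March 1994: 17
Total = 5 + 28 + 17 = 50 days


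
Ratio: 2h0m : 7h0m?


2:7 (0.29)

Duration 1: 120 minutes
Duration 2: 420 minutes
Ratio = 120:420
GCD = 60
Simplified = 2:7
As a decimal: 2/7 ≈ 0.29


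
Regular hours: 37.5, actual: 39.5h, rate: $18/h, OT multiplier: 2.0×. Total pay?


Regular: 37.5h × $18 = $675.00
Overtime: 39.5 - 37.5 = 2.0h
OT pay: 2.0h × $18 × 2.0 = $72.00
Total = $675.00 + $72.00 = $747.00

$747.00


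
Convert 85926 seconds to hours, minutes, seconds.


Hours: 85926 ÷ 3600 = 23 remainder 3126
Minutes: 3126 ÷ 60 = 52 remainder 6
Seconds: 6

23h 52m 6s


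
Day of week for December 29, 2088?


Wednesday

Zeller's congruence:
q=29, m=12, k=88, j=20
h = (29 + ⌊13×13/5⌋ + 88 + ⌊88/4⌋ + ⌊20/4⌋ - 2×20) mod 7
= (29 + 33 + 88 + 22 + 5 - 40) mod 7
= 137 mod 7 = 4
h=4 → Wednesday


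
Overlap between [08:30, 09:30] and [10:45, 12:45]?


0 minutes

Meeting A: 510-570 (in minutes from midnight)
Meeting B: 645-765
Overlap start = max(510, 645) = 645
Overlap end = min(570, 765) = 570
Overlap = max(0, 570 - 645) = 0 min


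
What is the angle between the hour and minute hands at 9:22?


149.0°

Hour hand = 9×30 + 22×0.5 = 281.0°
Minute hand = 22×6 = 132°
Difference = |281.0 - 132| = 149.0°


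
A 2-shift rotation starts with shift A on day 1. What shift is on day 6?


Shifts: A, B
Start: A (index 0)
Day 6: (0 + 6 - 1) mod 2
= 5 mod 2
= 1
Index 1 → shift B

Shift B


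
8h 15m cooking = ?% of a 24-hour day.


Time: 495 minutes
Day: 1440 minutes
Percentage = (495/1440) × 100 ≈ 34.4%

34.4%


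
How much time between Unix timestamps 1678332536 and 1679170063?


Difference = 1679170063 - 1678332536 = 837527 seconds
In hours: 837527 / 3600 ≈ 232.6
In days: 837527 / 86400 ≈ 9.69

837527 seconds (232.6 hours / 9.69 days)


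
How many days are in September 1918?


30 days

Month: September (month 9)
September has 30 days


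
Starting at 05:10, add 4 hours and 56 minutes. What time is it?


Start: 310 minutes from midnight
Add: 296 minutes
Total: 606 minutes
Hours: 606 ÷ 60 = 10 remainder 6

10:06


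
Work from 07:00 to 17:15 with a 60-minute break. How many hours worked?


9h 15m (555 minutes)

Total time = (17×60+15) - (7×60+0)
= 1035 - 420 = 615 min
Minus break: 615 - 60 = 555 min
= 9h 15m


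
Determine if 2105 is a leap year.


No

Rules: divisible by 4 AND (not by 100 OR by 400)
2105 ÷ 4 = 526 remainder 1 → not divisible by 4
Not divisible by 4 → not a leap year


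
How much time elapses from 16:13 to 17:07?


0h 54m

End time in minutes: 17×60 + 7 = 1027
Start time in minutes: 16×60 + 13 = 973
Difference = 1027 - 973 = 54 minutes
= 0 hours 54 minutes


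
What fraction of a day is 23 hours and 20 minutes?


0.9722 (97.22%)

Total minutes: 23×60 + 20 = 1400
Day = 24×60 = 1440 minutes
Fraction = 1400/1440 ≈ 0.9722
As a percentage: 1400/1440 × 100 ≈ 97.22%


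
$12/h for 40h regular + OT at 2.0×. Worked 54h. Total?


Regular: 40h × $12 = $480.00
Overtime: 54 - 40 = 14h
OT pay: 14h × $12 × 2.0 = $336.00
Total = $480.00 + $336.00 = $816.00

$816.00


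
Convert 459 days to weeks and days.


65 weeks 4 days

Weeks: 459 ÷ 7 = 65 remainder 4


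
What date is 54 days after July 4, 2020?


Start: July 4, 2020
Add 54 days
July 4 → August 1: 31 - 4 + 1 = 28 days (54 - 28 = 26 left)
August 1 + 26 = August 27, 2020

August 27, 2020


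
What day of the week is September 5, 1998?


Zeller's congruence:
q=5, m=9, k=98, j=19
h = (5 + ⌊13×10/5⌋ + 98 + ⌊98/4⌋ + ⌊19/4⌋ - 2×19) mod 7
= (5 + 26 + 98 + 24 + 4 - 38) mod 7
= 119 mod 7 = 0
h=0 → Saturday

Saturday


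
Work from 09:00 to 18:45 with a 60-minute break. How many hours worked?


Total time = (18×60+45) - (9×60+0)
= 1125 - 540 = 585 min
Minus break: 585 - 60 = 525 min
= 8h 45m

8h 45m (525 minutes)


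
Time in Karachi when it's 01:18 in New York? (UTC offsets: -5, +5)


Time difference = UTC+5 - UTC-5 = +10 hours
New hour = (1 + 10) mod 24
= 11 mod 24 = 11
Minutes unchanged → 11:18

11:18


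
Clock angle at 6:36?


18.0°

Hour hand = 6×30 + 36×0.5 = 198.0°
Minute hand = 36×6 = 216°
Difference = |198.0 - 216| = 18.0°


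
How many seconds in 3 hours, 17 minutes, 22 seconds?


11842 seconds

Hours: 3 × 3600 = 10800
Minutes: 17 × 60 = 1020
Seconds: 22
Total = 10800 + 1020 + 22 = 11842


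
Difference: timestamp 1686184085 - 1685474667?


709418 seconds (197.1 hours / 8.21 days)

Difference = 1686184085 - 1685474667 = 709418 seconds
In hours: 709418 / 3600 ≈ 197.1
In days: 709418 / 86400 ≈ 8.21


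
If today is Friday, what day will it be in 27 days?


Start: Friday (index 4)
(4 + 27) mod 7
= 31 mod 7
= 3
Index 3 → Thursday

Thursday


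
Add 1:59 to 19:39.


21:38

Start: 1179 minutes from midnight
Add: 119 minutes
Total: 1298 minutes
Hours: 1298 ÷ 60 = 21 remainder 38


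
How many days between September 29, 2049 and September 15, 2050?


From September 29, 2049 to September 15, 2050
Rest of September 2049: 30 - 29 = 1
Full months: October 31, November 30, December 31, January 31, February 2050 28, March 31, April 30, May 31, June 30, July 31, August 31
Days into September 2050: 15
Total = 1 + 31 + 30 + 31 + 31 + 28 + 31 + 30 + 31 + 30 + 31 + 31 + 15 = 351 days

351 days


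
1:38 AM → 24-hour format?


Input: 1:38 AM
AM hour stays: 1

01:38


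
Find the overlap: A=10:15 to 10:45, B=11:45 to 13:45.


Meeting A: 615-645 (in minutes from midnight)
Meeting B: 705-825
Overlap start = max(615, 705) = 705
Overlap end = min(645, 825) = 645
Overlap = max(0, 645 - 705) = 0 min

0 minutes


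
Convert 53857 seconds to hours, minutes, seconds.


14h 57m 37s

Hours: 53857 ÷ 3600 = 14 remainder 3457
Minutes: 3457 ÷ 60 = 57 remainder 37
Seconds: 37


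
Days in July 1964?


31 days

Month: July (month 7)
July has 31 days


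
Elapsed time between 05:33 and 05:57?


0h 24m

End time in minutes: 5×60 + 57 = 357
Start time in minutes: 5×60 + 33 = 333
Difference = 357 - 333 = 24 minutes
= 0 hours 24 minutes


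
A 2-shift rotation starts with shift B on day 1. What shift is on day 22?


Shift A

Shifts: A, B
Start: B (index 1)
Day 22: (1 + 22 - 1) mod 2
= 22 mod 2
= 0
Index 0 → shift A


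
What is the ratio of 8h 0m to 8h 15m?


Duration 1: 480 minutes
Duration 2: 495 minutes
Ratio = 480:495
GCD = 15
Simplified = 32:33
As a decimal: 32/33 ≈ 0.97

32:33 (0.97)


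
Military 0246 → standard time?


Hour: 2
2 < 12 → AM

2:46 AM


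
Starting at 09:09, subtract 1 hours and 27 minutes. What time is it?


07:42

Start: 549 minutes from midnight
Subtract: 87 minutes
Remaining: 549 - 87 = 462
Hours: 7, Minutes: 42


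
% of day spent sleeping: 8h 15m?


34.4%

Time: 495 minutes
Day: 1440 minutes
Percentage = (495/1440) × 100 ≈ 34.4%


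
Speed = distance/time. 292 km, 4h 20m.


67.4 km/h

Distance: 292 km
Time: 4h 20m = 260 min = 260/60 = 13/3 hours
Speed = 292 ÷ (13/3) = 292 × 3 / 13 = 876/13 ≈ 67.4 km/h


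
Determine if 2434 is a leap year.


No

Rules: divisible by 4 AND (not by 100 OR by 400)
2434 ÷ 4 = 608 remainder 2 → not divisible by 4
Not divisible by 4 → not a leap year


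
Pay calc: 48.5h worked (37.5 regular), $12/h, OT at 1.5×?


$648.00

Regular: 37.5h × $12 = $450.00
Overtime: 48.5 - 37.5 = 11.0h
OT pay: 11.0h × $12 × 1.5 = $198.00
Total = $450.00 + $198.00 = $648.00


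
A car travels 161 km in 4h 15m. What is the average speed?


Distance: 161 km
Time: 4h 15m = 255 min = 255/60 = 17/4 hours
Speed = 161 ÷ (17/4) = 161 × 4 / 17 = 644/17 ≈ 37.9 km/h

37.9 km/h


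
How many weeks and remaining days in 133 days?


19 weeks 0 days

Weeks: 133 ÷ 7 = 19 remainder 0


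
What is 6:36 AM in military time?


06:36

Input: 6:36 AM
AM hour stays: 6


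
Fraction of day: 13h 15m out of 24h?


0.5521 (55.21%)

Total minutes: 13×60 + 15 = 795
Day = 24×60 = 1440 minutes
Fraction = 795/1440 ≈ 0.5521
As a percentage: 795/1440 × 100 ≈ 55.21%


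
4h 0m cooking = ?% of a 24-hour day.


Time: 240 minutes
Day: 1440 minutes
Percentage = (240/1440) × 100 ≈ 16.7%

16.7%


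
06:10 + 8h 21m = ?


14:31

Start: 370 minutes from midnight
Add: 501 minutes
Total: 871 minutes
Hours: 871 ÷ 60 = 14 remainder 31


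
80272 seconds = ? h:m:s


22h 17m 52s

Hours: 80272 ÷ 3600 = 22 remainder 1072
Minutes: 1072 ÷ 60 = 17 remainder 52
Seconds: 52


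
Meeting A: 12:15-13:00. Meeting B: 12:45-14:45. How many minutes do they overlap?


15 minutes

Meeting A: 735-780 (in minutes from midnight)
Meeting B: 765-885
Overlap start = max(735, 765) = 765
Overlap end = min(780, 885) = 780
Overlap = max(0, 780 - 765) = 15 min


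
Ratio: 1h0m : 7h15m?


Duration 1: 60 minutes
Duration 2: 435 minutes
Ratio = 60:435
GCD = 15
Simplified = 4:29
As a decimal: 4/29 ≈ 0.14

4:29 (0.14)


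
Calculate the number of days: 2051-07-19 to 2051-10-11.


From July 19, 2051 to October 11, 2051
Rest of July 2051: 31 - 19 = 12
Full months: August 31, September 30
Days into October 2051: 11
Total = 12 + 31 + 30 + 11 = 84 days

84 days


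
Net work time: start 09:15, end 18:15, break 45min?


Total time = (18×60+15) - (9×60+15)
= 1095 - 555 = 540 min
Minus break: 540 - 45 = 495 min
= 8h 15m

8h 15m (495 minutes)


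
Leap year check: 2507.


No

Rules: divisible by 4 AND (not by 100 OR by 400)
2507 ÷ 4 = 626 remainder 3 → not divisible by 4
Not divisible by 4 → not a leap year


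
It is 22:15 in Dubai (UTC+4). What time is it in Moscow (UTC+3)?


21:15

Time difference = UTC+3 - UTC+4 = -1 hours
New hour = (22 -1) mod 24
= 21 mod 24 = 21
Minutes unchanged → 21:15


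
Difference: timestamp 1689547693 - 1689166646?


Difference = 1689547693 - 1689166646 = 381047 seconds
In hours: 381047 / 3600 ≈ 105.8
In days: 381047 / 86400 ≈ 4.41

381047 seconds (105.8 hours / 4.41 days)


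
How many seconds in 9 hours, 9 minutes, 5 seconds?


Hours: 9 × 3600 = 32400
Minutes: 9 × 60 = 540
Seconds: 5
Total = 32400 + 540 + 5 = 32945

32945 seconds


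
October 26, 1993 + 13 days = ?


Start: October 26, 1993
Add 13 days
October 26 → November 1: 31 - 26 + 1 = 6 days (13 - 6 = 7 left)
November 1 + 7 = November 8, 1993

November 8, 1993


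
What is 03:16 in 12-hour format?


Hour: 3
3 < 12 → AM

3:16 AM


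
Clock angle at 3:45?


157.5°

Hour hand = 3×30 + 45×0.5 = 112.5°
Minute hand = 45×6 = 270°
Difference = |112.5 - 270| = 157.5°


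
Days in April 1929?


Month: April (month 4)
April has 30 days

30 days


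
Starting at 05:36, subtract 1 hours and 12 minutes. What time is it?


Start: 336 minutes from midnight
Subtract: 72 minutes
Remaining: 336 - 72 = 264
Hours: 4, Minutes: 24

04:24


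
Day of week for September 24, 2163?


Zeller's congruence:
q=24, m=9, k=63, j=21
h = (24 + ⌊13×10/5⌋ + 63 + ⌊63/4⌋ + ⌊21/4⌋ - 2×21) mod 7
= (24 + 26 + 63 + 15 + 5 - 42) mod 7
= 91 mod 7 = 0
h=0 → Saturday

Saturday


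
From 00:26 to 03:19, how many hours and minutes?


2h 53m

End time in minutes: 3×60 + 19 = 199
Start time in minutes: 0×60 + 26 = 26
Difference = 199 - 26 = 173 minutes
= 2 hours 53 minutes


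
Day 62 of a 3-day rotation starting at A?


Shift B

Shifts: A, B, C
Start: A (index 0)
Day 62: (0 + 62 - 1) mod 3
= 61 mod 3
= 1
Index 1 → shift B


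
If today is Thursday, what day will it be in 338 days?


Saturday

Start: Thursday (index 3)
(3 + 338) mod 7
= 341 mod 7
= 5
Index 5 → Saturday


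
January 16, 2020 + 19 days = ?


February 4, 2020

Start: January 16, 2020
Add 19 days
January 16 → February 1: 31 - 16 + 1 = 16 days (19 - 16 = 3 left)
February 1 + 3 = February 4, 2020


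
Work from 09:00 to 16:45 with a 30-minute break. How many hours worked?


Total time = (16×60+45) - (9×60+0)
= 1005 - 540 = 465 min
Minus break: 465 - 30 = 435 min
= 7h 15m

7h 15m (435 minutes)


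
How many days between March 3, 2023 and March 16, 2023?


13 days

From March 3, 2023 to March 16, 2023
Same month: 16 - 3 = 13 days


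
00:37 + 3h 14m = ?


03:51

Start: 37 minutes from midnight
Add: 194 minutes
Total: 231 minutes
Hours: 231 ÷ 60 = 3 remainder 51


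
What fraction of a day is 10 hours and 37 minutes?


0.4424 (44.24%)

Total minutes: 10×60 + 37 = 637
Day = 24×60 = 1440 minutes
Fraction = 637/1440 ≈ 0.4424
As a percentage: 637/1440 × 100 ≈ 44.24%


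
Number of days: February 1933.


28 days

Month: February (month 2)
February: 28 or 29 (leap year)
1933 leap year? No


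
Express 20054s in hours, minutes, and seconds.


5h 34m 14s

Hours: 20054 ÷ 3600 = 5 remainder 2054
Minutes: 2054 ÷ 60 = 34 remainder 14
Seconds: 14


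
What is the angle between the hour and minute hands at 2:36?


Hour hand = 2×30 + 36×0.5 = 78.0°
Minute hand = 36×6 = 216°
Difference = |78.0 - 216| = 138.0°

138.0°


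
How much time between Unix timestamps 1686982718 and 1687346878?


364160 seconds (101.2 hours / 4.21 days)

Difference = 1687346878 - 1686982718 = 364160 seconds
In hours: 364160 / 3600 ≈ 101.2
In days: 364160 / 86400 ≈ 4.21


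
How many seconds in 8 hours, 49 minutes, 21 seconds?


Hours: 8 × 3600 = 28800
Minutes: 49 × 60 = 2940
Seconds: 21
Total = 28800 + 2940 + 21 = 31761

31761 seconds


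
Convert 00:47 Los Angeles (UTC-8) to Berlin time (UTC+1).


09:47

Time difference = UTC+1 - UTC-8 = +9 hours
New hour = (0 + 9) mod 24
= 9 mod 24 = 9
Minutes unchanged → 09:47


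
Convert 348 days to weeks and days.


Weeks: 348 ÷ 7 = 49 remainder 5

49 weeks 5 days


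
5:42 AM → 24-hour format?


Input: 5:42 AM
AM hour stays: 5

05:42


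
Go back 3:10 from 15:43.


12:33

Start: 943 minutes from midnight
Subtract: 190 minutes
Remaining: 943 - 190 = 753
Hours: 12, Minutes: 33


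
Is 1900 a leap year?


Rules: divisible by 4 AND (not by 100 OR by 400)
1900 ÷ 4 = 475 exactly → divisible by 4
1900 ÷ 100 = 19 exactly → divisible by 100
1900 ÷ 400 = 4 remainder 300 → not divisible by 400
Divisible by 100 but not by 400 → not a leap year

No


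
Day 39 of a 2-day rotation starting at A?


Shift A

Shifts: A, B
Start: A (index 0)
Day 39: (0 + 39 - 1) mod 2
= 38 mod 2
= 0
Index 0 → shift A


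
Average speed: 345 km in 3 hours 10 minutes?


108.9 km/h

Distance: 345 km
Time: 3h 10m = 190 min = 190/60 = 19/6 hours
Speed = 345 ÷ (19/6) = 345 × 6 / 19 = 2070/19 ≈ 108.9 km/h


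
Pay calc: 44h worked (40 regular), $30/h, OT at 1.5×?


Regular: 40h × $30 = $1200.00
Overtime: 44 - 40 = 4h
OT pay: 4h × $30 × 1.5 = $180.00
Total = $1200.00 + $180.00 = $1380.00

$1380.00


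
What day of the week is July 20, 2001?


Friday

Zeller's congruence:
q=20, m=7, k=1, j=20
h = (20 + ⌊13×8/5⌋ + 1 + ⌊1/4⌋ + ⌊20/4⌋ - 2×20) mod 7
= (20 + 20 + 1 + 0 + 5 - 40) mod 7
= 6 mod 7 = 6
h=6 → Friday


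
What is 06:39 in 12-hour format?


Hour: 6
6 < 12 → AM

6:39 AM


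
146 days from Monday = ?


Start: Monday (index 0)
(0 + 146) mod 7
= 146 mod 7
= 6
Index 6 → Sunday

Sunday


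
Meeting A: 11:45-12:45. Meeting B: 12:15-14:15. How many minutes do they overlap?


30 minutes

Meeting A: 705-765 (in minutes from midnight)
Meeting B: 735-855
Overlap start = max(705, 735) = 735
Overlap end = min(765, 855) = 765
Overlap = max(0, 765 - 735) = 30 min


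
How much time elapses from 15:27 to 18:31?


End time in minutes: 18×60 + 31 = 1111
Start time in minutes: 15×60 + 27 = 927
Difference = 1111 - 927 = 184 minutes
= 3 hours 4 minutes

3h 4m


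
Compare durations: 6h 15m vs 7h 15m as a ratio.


25:29 (0.86)

Duration 1: 375 minutes
Duration 2: 435 minutes
Ratio = 375:435
GCD = 15
Simplified = 25:29
As a decimal: 25/29 ≈ 0.86


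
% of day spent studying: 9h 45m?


Time: 585 minutes
Day: 1440 minutes
Percentage = (585/1440) × 100 ≈ 40.6%

40.6%


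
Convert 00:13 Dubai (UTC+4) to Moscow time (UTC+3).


23:13 (previous day)

Time difference = UTC+3 - UTC+4 = -1 hours
New hour = (0 -1) mod 24
= -1 mod 24 = 23
Minutes unchanged → 23:13; -1 < 0 → previous day


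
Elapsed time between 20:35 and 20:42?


End time in minutes: 20×60 + 42 = 1242
Start time in minutes: 20×60 + 35 = 1235
Difference = 1242 - 1235 = 7 minutes
= 0 hours 7 minutes

0h 7m


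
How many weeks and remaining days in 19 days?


Weeks: 19 ÷ 7 = 2 remainder 5

2 weeks 5 days


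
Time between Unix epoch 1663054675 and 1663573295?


Difference = 1663573295 - 1663054675 = 518620 seconds
In hours: 518620 / 3600 ≈ 144.1
In days: 518620 / 86400 ≈ 6.00

518620 seconds (144.1 hours / 6.00 days)


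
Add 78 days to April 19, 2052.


Start: April 19, 2052
Add 78 days
April 19 → May 1: 30 - 19 + 1 = 12 days (78 - 12 = 66 left)
May 1 → June 1: 31 - 1 + 1 = 31 days (66 - 31 = 35 left)
June 1 → July 1: 30 - 1 + 1 = 30 days (35 - 30 = 5 left)
July 1 + 5 = July 6, 2052

July 6, 2052


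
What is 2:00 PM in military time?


Input: 2:00 PM
PM: 2 + 12 = 14

14:00


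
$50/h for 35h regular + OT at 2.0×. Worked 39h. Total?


$2150.00

Regular: 35h × $50 = $1750.00
Overtime: 39 - 35 = 4h
OT pay: 4h × $50 × 2.0 = $400.00
Total = $1750.00 + $400.00 = $2150.00


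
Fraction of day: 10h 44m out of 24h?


Total minutes: 10×60 + 44 = 644
Day = 24×60 = 1440 minutes
Fraction = 644/1440 ≈ 0.4472
As a percentage: 644/1440 × 100 ≈ 44.72%

0.4472 (44.72%)


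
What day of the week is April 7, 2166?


Zeller's congruence:
q=7, m=4, k=66, j=21
h = (7 + ⌊13×5/5⌋ + 66 + ⌊66/4⌋ + ⌊21/4⌋ - 2×21) mod 7
= (7 + 13 + 66 + 16 + 5 - 42) mod 7
= 65 mod 7 = 2
h=2 → Monday

Monday


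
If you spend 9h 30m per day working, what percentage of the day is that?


39.6%

Time: 570 minutes
Day: 1440 minutes
Percentage = (570/1440) × 100 ≈ 39.6%


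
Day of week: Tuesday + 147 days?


Tuesday

Start: Tuesday (index 1)
(1 + 147) mod 7
= 148 mod 7
= 1
Index 1 → Tuesday


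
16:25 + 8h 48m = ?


Start: 985 minutes from midnight
Add: 528 minutes
Total: 1513 minutes
Hours: 1513 ÷ 60 = 25 remainder 13
25 ≥ 24 → 25 - 24 = 1 (next day)

01:13 (next day)


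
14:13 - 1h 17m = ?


12:56

Start: 853 minutes from midnight
Subtract: 77 minutes
Remaining: 853 - 77 = 776
Hours: 12, Minutes: 56


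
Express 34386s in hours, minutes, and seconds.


9h 33m 6s

Hours: 34386 ÷ 3600 = 9 remainder 1986
Minutes: 1986 ÷ 60 = 33 remainder 6
Seconds: 6


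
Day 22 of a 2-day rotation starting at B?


Shift A

Shifts: A, B
Start: B (index 1)
Day 22: (1 + 22 - 1) mod 2
= 22 mod 2
= 0
Index 0 → shift A


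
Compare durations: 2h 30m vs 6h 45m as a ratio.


Duration 1: 150 minutes
Duration 2: 405 minutes
Ratio = 150:405
GCD = 15
Simplified = 10:27
As a decimal: 10/27 ≈ 0.37

10:27 (0.37)


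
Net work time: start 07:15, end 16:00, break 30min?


Total time = (16×60+0) - (7×60+15)
= 960 - 435 = 525 min
Minus break: 525 - 30 = 495 min
= 8h 15m

8h 15m (495 minutes)


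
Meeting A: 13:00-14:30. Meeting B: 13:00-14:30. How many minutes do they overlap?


90 minutes

Meeting A: 780-870 (in minutes from midnight)
Meeting B: 780-870
Overlap start = max(780, 780) = 780
Overlap end = min(870, 870) = 870
Overlap = max(0, 870 - 780) = 90 min


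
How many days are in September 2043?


Month: September (month 9)
September has 30 days

30 days


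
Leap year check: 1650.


Rules: divisible by 4 AND (not by 100 OR by 400)
1650 ÷ 4 = 412 remainder 2 → not divisible by 4
Not divisible by 4 → not a leap year

No


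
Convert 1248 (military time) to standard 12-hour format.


12:48 PM

Hour: 12
12 → 12 PM (noon)


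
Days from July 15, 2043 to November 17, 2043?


From July 15, 2043 to November 17, 2043
Rest of July 2043: 31 - 15 = 16
Full months: August 31, September 30, October 31
Days into November 2043: 17
Total = 16 + 31 + 30 + 31 + 17 = 125 days

125 days


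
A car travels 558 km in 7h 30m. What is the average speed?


Distance: 558 km
Time: 7h 30m = 450 min = 450/60 = 15/2 hours
Speed = 558 ÷ (15/2) = 558 × 2 / 15 = 1116/15 = 74.4 km/h

74.4 km/h


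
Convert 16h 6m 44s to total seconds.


58004 seconds

Hours: 16 × 3600 = 57600
Minutes: 6 × 60 = 360
Seconds: 44
Total = 57600 + 360 + 44 = 58004


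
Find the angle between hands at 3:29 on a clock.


69.5°

Hour hand = 3×30 + 29×0.5 = 104.5°
Minute hand = 29×6 = 174°
Difference = |104.5 - 174| = 69.5°


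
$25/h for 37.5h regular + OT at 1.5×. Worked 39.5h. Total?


$1012.50

Regular: 37.5h × $25 = $937.50
Overtime: 39.5 - 37.5 = 2.0h
OT pay: 2.0h × $25 × 1.5 = $75.00
Total = $937.50 + $75.00 = $1012.50


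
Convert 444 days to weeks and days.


63 weeks 3 days

Weeks: 444 ÷ 7 = 63 remainder 3


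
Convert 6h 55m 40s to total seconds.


Hours: 6 × 3600 = 21600
Minutes: 55 × 60 = 3300
Seconds: 40
Total = 21600 + 3300 + 40 = 24940

24940 seconds


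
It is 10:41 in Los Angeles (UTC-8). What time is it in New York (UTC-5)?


13:41

Time difference = UTC-5 - UTC-8 = +3 hours
New hour = (10 + 3) mod 24
= 13 mod 24 = 13
Minutes unchanged → 13:41


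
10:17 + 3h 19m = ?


13:36

Start: 617 minutes from midnight
Add: 199 minutes
Total: 816 minutes
Hours: 816 ÷ 60 = 13 remainder 36


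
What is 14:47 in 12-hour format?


2:47 PM

Hour: 14
14 - 12 = 2 → PM


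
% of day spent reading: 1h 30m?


6.3%

Time: 90 minutes
Day: 1440 minutes
Percentage = (90/1440) × 100 ≈ 6.3%


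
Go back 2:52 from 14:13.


Start: 853 minutes from midnight
Subtract: 172 minutes
Remaining: 853 - 172 = 681
Hours: 11, Minutes: 21

11:21


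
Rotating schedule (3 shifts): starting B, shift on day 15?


Shift A

Shifts: A, B, C
Start: B (index 1)
Day 15: (1 + 15 - 1) mod 3
= 15 mod 3
= 0
Index 0 → shift A


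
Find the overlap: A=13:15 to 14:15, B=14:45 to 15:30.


Meeting A: 795-855 (in minutes from midnight)
Meeting B: 885-930
Overlap start = max(795, 885) = 885
Overlap end = min(855, 930) = 855
Overlap = max(0, 855 - 885) = 0 min

0 minutes


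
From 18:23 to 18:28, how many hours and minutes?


End time in minutes: 18×60 + 28 = 1108
Start time in minutes: 18×60 + 23 = 1103
Difference = 1108 - 1103 = 5 minutes
= 0 hours 5 minutes

0h 5m


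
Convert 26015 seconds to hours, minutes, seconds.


7h 13m 35s

Hours: 26015 ÷ 3600 = 7 remainder 815
Minutes: 815 ÷ 60 = 13 remainder 35
Seconds: 35


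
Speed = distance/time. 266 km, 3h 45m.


Distance: 266 km
Time: 3h 45m = 225 min = 225/60 = 15/4 hours
Speed = 266 ÷ (15/4) = 266 × 4 / 15 = 1064/15 ≈ 70.9 km/h

70.9 km/h


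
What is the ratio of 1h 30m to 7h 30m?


1:5 (0.20)

Duration 1: 90 minutes
Duration 2: 450 minutes
Ratio = 90:450
GCD = 90
Simplified = 1:5
As a decimal: 1/5 = 0.20


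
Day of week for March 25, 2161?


Wednesday

Zeller's congruence:
q=25, m=3, k=61, j=21
h = (25 + ⌊13×4/5⌋ + 61 + ⌊61/4⌋ + ⌊21/4⌋ - 2×21) mod 7
= (25 + 10 + 61 + 15 + 5 - 42) mod 7
= 74 mod 7 = 4
h=4 → Wednesday
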